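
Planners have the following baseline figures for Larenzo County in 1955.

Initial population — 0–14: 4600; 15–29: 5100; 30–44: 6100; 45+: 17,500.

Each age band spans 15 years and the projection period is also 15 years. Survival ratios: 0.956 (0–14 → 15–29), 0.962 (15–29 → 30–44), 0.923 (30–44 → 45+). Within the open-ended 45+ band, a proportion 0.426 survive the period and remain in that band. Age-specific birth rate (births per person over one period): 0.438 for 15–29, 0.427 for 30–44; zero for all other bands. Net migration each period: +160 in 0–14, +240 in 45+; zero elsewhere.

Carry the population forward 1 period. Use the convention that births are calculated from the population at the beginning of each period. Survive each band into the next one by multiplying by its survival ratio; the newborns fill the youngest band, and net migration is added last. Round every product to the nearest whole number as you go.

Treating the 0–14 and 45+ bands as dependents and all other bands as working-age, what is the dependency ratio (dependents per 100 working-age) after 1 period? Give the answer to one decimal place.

196.9

[period 1]
Births: 5100 * 0.438 = 2234, 6100 * 0.427 = 2605 → 4839
15–29: 4600 * 0.956 = 4398
30–44: 5100 * 0.962 = 4906
45+: 6100 * 0.923 + 17500 * 0.426 = 5630 + 7455 = 13085
Net migration: 0–14 + 160 → 4999; 45+ + 240 → 13325
Giving 4999 / 4398 / 4906 / 13325.
Dependents (band 0–14 + band 45+) = 4999 + 13325 = 18324; working-age = 9304; ratio = 18324/9304 × 100 = 196.9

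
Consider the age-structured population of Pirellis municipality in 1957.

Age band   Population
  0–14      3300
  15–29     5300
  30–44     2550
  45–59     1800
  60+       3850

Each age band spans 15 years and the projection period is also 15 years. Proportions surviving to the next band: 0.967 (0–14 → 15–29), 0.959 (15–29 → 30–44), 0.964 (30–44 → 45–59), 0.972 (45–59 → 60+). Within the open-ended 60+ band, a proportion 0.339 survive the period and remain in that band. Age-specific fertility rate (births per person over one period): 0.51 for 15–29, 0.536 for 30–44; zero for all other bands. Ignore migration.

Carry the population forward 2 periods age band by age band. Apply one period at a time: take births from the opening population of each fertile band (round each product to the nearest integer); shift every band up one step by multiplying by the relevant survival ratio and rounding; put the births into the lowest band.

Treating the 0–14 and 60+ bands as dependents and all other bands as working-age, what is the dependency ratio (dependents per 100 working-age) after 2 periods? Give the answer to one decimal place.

Period 1.
Births: 5300 × 0.51 = 2703 ; 2550 × 0.536 = 1367 → total 4070
15–29: 3300 × 0.967 = 3191
30–44: 5300 × 0.959 = 5083
45–59: 2550 × 0.964 = 2458
60+: 1800 × 0.972 + 3850 × 0.339 = 1750 + 1305 = 3055
Giving 4070 / 3191 / 5083 / 2458 / 3055.
Period 2.
Births: 3191 × 0.51 = 1627 ; 5083 × 0.536 = 2724 → total 4351
15–29: 4070 × 0.967 = 3936
30–44: 3191 × 0.959 = 3060
45–59: 5083 × 0.964 = 4900
60+: 2458 × 0.972 + 3055 × 0.339 = 2389 + 1036 = 3425
Giving 4351 / 3936 / 3060 / 4900 / 3425.
Dependents (band 0–14 + band 60+) = 4351 + 3425 = 7776; working-age = 11896; ratio = 7776/11896 × 100 = 65.4

65.4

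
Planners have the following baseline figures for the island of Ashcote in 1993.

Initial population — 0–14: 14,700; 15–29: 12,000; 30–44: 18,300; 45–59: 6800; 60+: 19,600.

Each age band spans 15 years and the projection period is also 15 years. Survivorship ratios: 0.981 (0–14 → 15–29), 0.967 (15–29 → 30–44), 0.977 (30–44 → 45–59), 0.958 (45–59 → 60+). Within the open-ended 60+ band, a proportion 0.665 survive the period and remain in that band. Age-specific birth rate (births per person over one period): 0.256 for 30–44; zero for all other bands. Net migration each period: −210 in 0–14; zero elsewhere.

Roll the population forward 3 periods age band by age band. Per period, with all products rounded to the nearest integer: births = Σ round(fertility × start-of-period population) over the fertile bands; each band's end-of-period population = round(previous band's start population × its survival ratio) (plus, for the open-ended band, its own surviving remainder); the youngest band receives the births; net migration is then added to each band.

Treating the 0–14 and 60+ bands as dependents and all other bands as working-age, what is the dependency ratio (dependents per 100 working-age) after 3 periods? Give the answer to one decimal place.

166.5

Period 1:
Births: 18300 * 0.256 = 4685
15–29: 14700 * 0.981 = 14421
30–44: 12000 * 0.967 = 11604
45–59: 18300 * 0.977 = 17879
60+: 6800 * 0.958 + 19600 * 0.665 = 6514 + 13034 = 19548
Net migration: 0–14 − 210 → 4475
→ [4475, 14421, 11604, 17879, 19548]
Period 2:
Births: 11604 * 0.256 = 2971
15–29: 4475 * 0.981 = 4390
30–44: 14421 * 0.967 = 13945
45–59: 11604 * 0.977 = 11337
60+: 17879 * 0.958 + 19548 * 0.665 = 17128 + 12999 = 30127
Net migration: 0–14 − 210 → 2761
→ [2761, 4390, 13945, 11337, 30127]
Period 3:
Births: 13945 * 0.256 = 3570
15–29: 2761 * 0.981 = 2709
30–44: 4390 * 0.967 = 4245
45–59: 13945 * 0.977 = 13624
60+: 11337 * 0.958 + 30127 * 0.665 = 10861 + 20034 = 30895
Net migration: 0–14 − 210 → 3360
→ [3360, 2709, 4245, 13624, 30895]
Dependents (band 0–14 + band 60+) = 3360 + 30895 = 34255; working-age = 20578; ratio = 34255/20578 × 100 = 166.5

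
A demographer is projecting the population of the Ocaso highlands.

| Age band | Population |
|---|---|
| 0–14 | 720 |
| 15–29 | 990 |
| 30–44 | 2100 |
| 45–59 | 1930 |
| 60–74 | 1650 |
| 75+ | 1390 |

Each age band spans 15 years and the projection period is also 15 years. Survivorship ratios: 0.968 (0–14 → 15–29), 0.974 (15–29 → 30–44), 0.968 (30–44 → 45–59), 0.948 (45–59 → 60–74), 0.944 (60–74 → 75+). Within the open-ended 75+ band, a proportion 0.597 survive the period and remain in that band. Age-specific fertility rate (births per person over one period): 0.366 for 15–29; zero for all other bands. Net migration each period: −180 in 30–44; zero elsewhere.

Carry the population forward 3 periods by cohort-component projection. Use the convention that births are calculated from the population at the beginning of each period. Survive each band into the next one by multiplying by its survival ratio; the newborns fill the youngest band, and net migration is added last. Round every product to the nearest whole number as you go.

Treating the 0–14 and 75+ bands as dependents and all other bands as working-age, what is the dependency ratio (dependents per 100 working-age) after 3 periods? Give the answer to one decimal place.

237.7

After projecting period 1:
Births: 990 × 0.366 = 362
15–29: 720 × 0.968 = 697
30–44: 990 × 0.974 = 964
45–59: 2100 × 0.968 = 2033
60–74: 1930 × 0.948 = 1830
75+: 1650 × 0.944 + 1390 × 0.597 = 1558 + 830 = 2388
Net migration: 30–44 − 180 → 784
→ [362, 697, 784, 2033, 1830, 2388]
After projecting period 2:
Births: 697 × 0.366 = 255
15–29: 362 × 0.968 = 350
30–44: 697 × 0.974 = 679
45–59: 784 × 0.968 = 759
60–74: 2033 × 0.948 = 1927
75+: 1830 × 0.944 + 2388 × 0.597 = 1728 + 1426 = 3154
Net migration: 30–44 − 180 → 499
→ [255, 350, 499, 759, 1927, 3154]
After projecting period 3:
Births: 350 × 0.366 = 128
15–29: 255 × 0.968 = 247
30–44: 350 × 0.974 = 341
45–59: 499 × 0.968 = 483
60–74: 759 × 0.948 = 720
75+: 1927 × 0.944 + 3154 × 0.597 = 1819 + 1883 = 3702
Net migration: 30–44 − 180 → 161
→ [128, 247, 161, 483, 720, 3702]
Dependents (band 0–14 + band 75+) = 128 + 3702 = 3830; working-age = 1611; ratio = 3830/1611 × 100 = 237.7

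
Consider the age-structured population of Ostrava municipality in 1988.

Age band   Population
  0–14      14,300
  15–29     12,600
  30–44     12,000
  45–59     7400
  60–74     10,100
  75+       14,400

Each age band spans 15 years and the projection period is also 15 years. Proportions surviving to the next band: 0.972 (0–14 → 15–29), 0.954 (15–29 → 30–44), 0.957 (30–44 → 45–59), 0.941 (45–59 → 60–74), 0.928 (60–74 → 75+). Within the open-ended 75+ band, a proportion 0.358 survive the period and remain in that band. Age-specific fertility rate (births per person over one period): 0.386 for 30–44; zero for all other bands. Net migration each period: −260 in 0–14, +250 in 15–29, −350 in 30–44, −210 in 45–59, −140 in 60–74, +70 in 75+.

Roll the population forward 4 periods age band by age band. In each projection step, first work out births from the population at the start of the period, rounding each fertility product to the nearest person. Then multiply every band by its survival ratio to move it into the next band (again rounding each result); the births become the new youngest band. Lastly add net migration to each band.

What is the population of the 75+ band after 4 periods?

14502

Period 1:
Births: 12000 * 0.386 = 4632
15–29: 14300 * 0.972 = 13900
30–44: 12600 * 0.954 = 12020
45–59: 12000 * 0.957 = 11484
60–74: 7400 * 0.941 = 6963
75+: 10100 * 0.928 + 14400 * 0.358 = 9373 + 5155 = 14528
Net migration: 0–14 − 260 → 4372; 15–29 + 250 → 14150; 30–44 − 350 → 11670; 45–59 − 210 → 11274; 60–74 − 140 → 6823; 75+ + 70 → 14598
→ [4372, 14150, 11670, 11274, 6823, 14598]
Period 2:
Births: 11670 * 0.386 = 4505
15–29: 4372 * 0.972 = 4250
30–44: 14150 * 0.954 = 13499
45–59: 11670 * 0.957 = 11168
60–74: 11274 * 0.941 = 10609
75+: 6823 * 0.928 + 14598 * 0.358 = 6332 + 5226 = 11558
Net migration: 0–14 − 260 → 4245; 15–29 + 250 → 4500; 30–44 − 350 → 13149; 45–59 − 210 → 10958; 60–74 − 140 → 10469; 75+ + 70 → 11628
→ [4245, 4500, 13149, 10958, 10469, 11628]
Period 3:
Births: 13149 * 0.386 = 5076
15–29: 4245 * 0.972 = 4126
30–44: 4500 * 0.954 = 4293
45–59: 13149 * 0.957 = 12584
60–74: 10958 * 0.941 = 10311
75+: 10469 * 0.928 + 11628 * 0.358 = 9715 + 4163 = 13878
Net migration: 0–14 − 260 → 4816; 15–29 + 250 → 4376; 30–44 − 350 → 3943; 45–59 − 210 → 12374; 60–74 − 140 → 10171; 75+ + 70 → 13948
→ [4816, 4376, 3943, 12374, 10171, 13948]
Period 4:
Births: 3943 * 0.386 = 1522
15–29: 4816 * 0.972 = 4681
30–44: 4376 * 0.954 = 4175
45–59: 3943 * 0.957 = 3773
60–74: 12374 * 0.941 = 11644
75+: 10171 * 0.928 + 13948 * 0.358 = 9439 + 4993 = 14432
Net migration: 0–14 − 260 → 1262; 15–29 + 250 → 4931; 30–44 − 350 → 3825; 45–59 − 210 → 3563; 60–74 − 140 → 11504; 75+ + 70 → 14502
→ [1262, 4931, 3825, 3563, 11504, 14502]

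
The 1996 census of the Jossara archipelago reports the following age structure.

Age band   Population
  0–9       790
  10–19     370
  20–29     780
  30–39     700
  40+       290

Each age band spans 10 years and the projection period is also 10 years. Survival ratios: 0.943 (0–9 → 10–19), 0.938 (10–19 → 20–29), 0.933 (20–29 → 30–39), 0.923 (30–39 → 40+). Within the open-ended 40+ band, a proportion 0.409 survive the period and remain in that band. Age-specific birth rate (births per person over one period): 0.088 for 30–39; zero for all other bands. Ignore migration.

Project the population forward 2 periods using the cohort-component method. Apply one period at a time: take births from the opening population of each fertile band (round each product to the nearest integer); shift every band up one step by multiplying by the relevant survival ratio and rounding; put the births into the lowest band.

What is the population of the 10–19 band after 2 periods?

58

Period 1:
Births: 700 * 0.088 = 62
10–19: 790 * 0.943 = 745
20–29: 370 * 0.938 = 347
30–39: 780 * 0.933 = 728
40+: 700 * 0.923 + 290 * 0.409 = 646 + 119 = 765
Giving 62 / 745 / 347 / 728 / 765.
Period 2:
Births: 728 * 0.088 = 64
10–19: 62 * 0.943 = 58
20–29: 745 * 0.938 = 699
30–39: 347 * 0.933 = 324
40+: 728 * 0.923 + 765 * 0.409 = 672 + 313 = 985
Giving 64 / 58 / 699 / 324 / 985.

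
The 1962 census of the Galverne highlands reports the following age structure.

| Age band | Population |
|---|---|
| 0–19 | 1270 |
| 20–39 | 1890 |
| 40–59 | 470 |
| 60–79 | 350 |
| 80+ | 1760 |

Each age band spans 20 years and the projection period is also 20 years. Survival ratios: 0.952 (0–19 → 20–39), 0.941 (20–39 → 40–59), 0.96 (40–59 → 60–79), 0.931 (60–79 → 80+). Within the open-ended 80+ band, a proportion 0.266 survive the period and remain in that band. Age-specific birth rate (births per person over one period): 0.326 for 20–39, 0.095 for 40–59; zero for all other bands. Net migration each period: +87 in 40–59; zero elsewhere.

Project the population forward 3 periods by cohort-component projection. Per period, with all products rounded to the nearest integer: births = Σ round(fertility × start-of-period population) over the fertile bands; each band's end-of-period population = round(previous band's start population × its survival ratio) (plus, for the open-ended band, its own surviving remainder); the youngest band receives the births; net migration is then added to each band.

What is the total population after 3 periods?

4554

— Period 1 —
Births: 1890 × 0.326 = 616 ; 470 × 0.095 = 45 → total 661
20–39: 1270 × 0.952 = 1209
40–59: 1890 × 0.941 = 1778
60–79: 470 × 0.96 = 451
80+: 350 × 0.931 + 1760 × 0.266 = 326 + 468 = 794
Net migration: 40–59 + 87 → 1865
→ [661, 1209, 1865, 451, 794]
— Period 2 —
Births: 1209 × 0.326 = 394 ; 1865 × 0.095 = 177 → total 571
20–39: 661 × 0.952 = 629
40–59: 1209 × 0.941 = 1138
60–79: 1865 × 0.96 = 1790
80+: 451 × 0.931 + 794 × 0.266 = 420 + 211 = 631
Net migration: 40–59 + 87 → 1225
→ [571, 629, 1225, 1790, 631]
— Period 3 —
Births: 629 × 0.326 = 205 ; 1225 × 0.095 = 116 → total 321
20–39: 571 × 0.952 = 544
40–59: 629 × 0.941 = 592
60–79: 1225 × 0.96 = 1176
80+: 1790 × 0.931 + 631 × 0.266 = 1666 + 168 = 1834
Net migration: 40–59 + 87 → 679
→ [321, 544, 679, 1176, 1834]
Total after period 3: 321 + 544 + 679 + 1176 + 1834 = 4554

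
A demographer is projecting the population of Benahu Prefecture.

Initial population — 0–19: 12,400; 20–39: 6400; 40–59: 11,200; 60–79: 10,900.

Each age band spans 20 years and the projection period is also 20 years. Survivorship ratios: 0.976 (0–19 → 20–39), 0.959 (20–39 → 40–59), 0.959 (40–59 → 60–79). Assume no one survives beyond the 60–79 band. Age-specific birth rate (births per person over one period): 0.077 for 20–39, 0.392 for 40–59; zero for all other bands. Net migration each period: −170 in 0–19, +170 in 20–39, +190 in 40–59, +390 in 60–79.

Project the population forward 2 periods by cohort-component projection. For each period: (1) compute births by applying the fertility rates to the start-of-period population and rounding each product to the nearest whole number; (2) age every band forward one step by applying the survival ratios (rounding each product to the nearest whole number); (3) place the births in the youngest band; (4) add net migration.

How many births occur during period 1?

4883

Call the bands 1 to 4, youngest first.
Period 1:
Births: 6400 × 0.077 = 493  |  11200 × 0.392 = 4390 ⇒ total 4883
Band 2: 12400 × 0.976 = 12102
Band 3: 6400 × 0.959 = 6138
Band 4: 11200 × 0.959 = 10741
Net migration: Band 1 − 170 → 4713; Band 2 + 170 → 12272; Band 3 + 190 → 6328; Band 4 + 390 → 11131
Giving 4713 / 12272 / 6328 / 11131.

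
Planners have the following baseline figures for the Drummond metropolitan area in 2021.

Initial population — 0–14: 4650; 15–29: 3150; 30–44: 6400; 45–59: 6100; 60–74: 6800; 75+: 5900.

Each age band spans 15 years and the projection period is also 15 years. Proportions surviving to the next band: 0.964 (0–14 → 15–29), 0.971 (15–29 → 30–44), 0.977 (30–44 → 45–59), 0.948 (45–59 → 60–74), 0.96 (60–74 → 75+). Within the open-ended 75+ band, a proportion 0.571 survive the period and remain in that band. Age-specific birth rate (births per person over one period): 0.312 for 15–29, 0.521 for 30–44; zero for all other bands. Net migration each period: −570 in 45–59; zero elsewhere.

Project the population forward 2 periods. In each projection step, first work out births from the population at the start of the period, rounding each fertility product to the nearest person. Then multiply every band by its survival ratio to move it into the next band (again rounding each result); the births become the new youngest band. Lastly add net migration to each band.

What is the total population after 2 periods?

30517

(Bands numbered youngest = 1 to oldest = 6.)
Period 1.
Births: 3150 × 0.312 = 983, 6400 × 0.521 = 3334 → 4317
Band 2: 4650 × 0.964 = 4483
Band 3: 3150 × 0.971 = 3059
Band 4: 6400 × 0.977 = 6253
Band 5: 6100 × 0.948 = 5783
Band 6: 6800 × 0.96 + 5900 × 0.571 = 6528 + 3369 = 9897
Net migration: Band 4 − 570 → 5683
Giving 4317 / 4483 / 3059 / 5683 / 5783 / 9897.
Period 2.
Births: 4483 × 0.312 = 1399, 3059 × 0.521 = 1594 → 2993
Band 2: 4317 × 0.964 = 4162
Band 3: 4483 × 0.971 = 4353
Band 4: 3059 × 0.977 = 2989
Band 5: 5683 × 0.948 = 5387
Band 6: 5783 × 0.96 + 9897 × 0.571 = 5552 + 5651 = 11203
Net migration: Band 4 − 570 → 2419
Giving 2993 / 4162 / 4353 / 2419 / 5387 / 11203.
Total after period 2: 2993 + 4162 + 4353 + 2419 + 5387 + 11203 = 30517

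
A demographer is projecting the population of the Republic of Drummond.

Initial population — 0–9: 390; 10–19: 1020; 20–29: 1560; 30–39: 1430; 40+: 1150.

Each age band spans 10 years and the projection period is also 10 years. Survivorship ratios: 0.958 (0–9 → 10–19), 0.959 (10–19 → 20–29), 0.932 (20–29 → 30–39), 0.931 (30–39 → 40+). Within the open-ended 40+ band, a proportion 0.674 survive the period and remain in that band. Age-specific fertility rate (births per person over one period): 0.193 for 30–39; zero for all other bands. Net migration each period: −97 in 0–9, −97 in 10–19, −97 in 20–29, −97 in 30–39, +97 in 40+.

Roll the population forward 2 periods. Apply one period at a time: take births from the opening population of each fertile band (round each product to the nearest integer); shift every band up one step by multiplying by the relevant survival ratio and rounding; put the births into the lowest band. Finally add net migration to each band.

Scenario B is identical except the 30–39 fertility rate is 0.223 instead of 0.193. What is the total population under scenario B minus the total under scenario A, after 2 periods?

83

(Groups numbered youngest = 1 to oldest = 5.)
Period 1:
Births: 1430 × 0.193 = 276
Group 2: 390 × 0.958 = 374
Group 3: 1020 × 0.959 = 978
Group 4: 1560 × 0.932 = 1454
Group 5: 1430 × 0.931 + 1150 × 0.674 = 1331 + 775 = 2106
Net migration: Group 1 − 97 → 179; Group 2 − 97 → 277; Group 3 − 97 → 881; Group 4 − 97 → 1357; Group 5 + 97 → 2203
Giving 179 / 277 / 881 / 1357 / 2203.
Period 2:
Births: 1357 × 0.193 = 262
Group 2: 179 × 0.958 = 171
Group 3: 277 × 0.959 = 266
Group 4: 881 × 0.932 = 821
Group 5: 1357 × 0.931 + 2203 × 0.674 = 1263 + 1485 = 2748
Net migration: Group 1 − 97 → 165; Group 2 − 97 → 74; Group 3 − 97 → 169; Group 4 − 97 → 724; Group 5 + 97 → 2845
Giving 165 / 74 / 169 / 724 / 2845.
Scenario A total after 2 periods: 3977
Scenario B projection —
Period 1:
Births: 1430 × 0.223 = 319
Group 2: 390 × 0.958 = 374
Group 3: 1020 × 0.959 = 978
Group 4: 1560 × 0.932 = 1454
Group 5: 1430 × 0.931 + 1150 × 0.674 = 1331 + 775 = 2106
Net migration: Group 1 − 97 → 222; Group 2 − 97 → 277; Group 3 − 97 → 881; Group 4 − 97 → 1357; Group 5 + 97 → 2203
Giving 222 / 277 / 881 / 1357 / 2203.
Period 2:
Births: 1357 × 0.223 = 303
Group 2: 222 × 0.958 = 213
Group 3: 277 × 0.959 = 266
Group 4: 881 × 0.932 = 821
Group 5: 1357 × 0.931 + 2203 × 0.674 = 1263 + 1485 = 2748
Net migration: Group 1 − 97 → 206; Group 2 − 97 → 116; Group 3 − 97 → 169; Group 4 − 97 → 724; Group 5 + 97 → 2845
Giving 206 / 116 / 169 / 724 / 2845.
Scenario B total after 2 periods: 4060
Difference B − A = 4060 − 3977 = 83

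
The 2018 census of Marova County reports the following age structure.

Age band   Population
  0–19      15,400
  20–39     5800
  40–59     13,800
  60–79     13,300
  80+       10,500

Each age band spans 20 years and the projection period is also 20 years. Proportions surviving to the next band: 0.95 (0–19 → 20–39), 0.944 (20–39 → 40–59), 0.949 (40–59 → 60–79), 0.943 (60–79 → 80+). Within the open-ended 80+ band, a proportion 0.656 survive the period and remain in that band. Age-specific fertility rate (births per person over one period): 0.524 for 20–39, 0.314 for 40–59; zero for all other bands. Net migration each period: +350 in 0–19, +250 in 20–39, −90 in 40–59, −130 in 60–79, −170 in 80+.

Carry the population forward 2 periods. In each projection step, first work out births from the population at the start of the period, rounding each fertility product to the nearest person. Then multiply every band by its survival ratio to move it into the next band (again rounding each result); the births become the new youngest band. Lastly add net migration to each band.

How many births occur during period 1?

7372

Period 1:
Births: 5800 × 0.524 = 3039 ; 13800 × 0.314 = 4333 — total 7372
20–39: 15400 × 0.95 = 14630
40–59: 5800 × 0.944 = 5475
60–79: 13800 × 0.949 = 13096
80+: 13300 × 0.943 + 10500 × 0.656 = 12542 + 6888 = 19430
Net migration: 0–19 + 350 → 7722; 20–39 + 250 → 14880; 40–59 − 90 → 5385; 60–79 − 130 → 12966; 80+ − 170 → 19260
Population now: 0–19=7722, 20–39=14880, 40–59=5385, 60–79=12966, 80+=19260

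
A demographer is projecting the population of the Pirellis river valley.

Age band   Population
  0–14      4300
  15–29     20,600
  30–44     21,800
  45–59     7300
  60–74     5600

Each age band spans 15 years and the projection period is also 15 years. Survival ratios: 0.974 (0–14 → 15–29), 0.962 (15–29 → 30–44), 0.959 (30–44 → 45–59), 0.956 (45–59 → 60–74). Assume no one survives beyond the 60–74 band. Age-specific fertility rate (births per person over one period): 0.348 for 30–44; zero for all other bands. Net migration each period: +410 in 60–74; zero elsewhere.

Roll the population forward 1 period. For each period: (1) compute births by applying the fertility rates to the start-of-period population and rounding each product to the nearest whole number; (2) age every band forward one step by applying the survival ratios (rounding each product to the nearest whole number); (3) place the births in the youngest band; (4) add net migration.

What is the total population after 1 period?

59886

Let band 1 be 0–14 through band 5 = 60–74.
— Period 1 —
Births: 21800 * 0.348 = 7586
Band 2: 4300 * 0.974 = 4188
Band 3: 20600 * 0.962 = 19817
Band 4: 21800 * 0.959 = 20906
Band 5: 7300 * 0.956 = 6979
Net migration: Band 5 + 410 → 7389
End of period: [7586, 4188, 19817, 20906, 7389]
Total after period 1: 7586 + 4188 + 19817 + 20906 + 7389 = 59886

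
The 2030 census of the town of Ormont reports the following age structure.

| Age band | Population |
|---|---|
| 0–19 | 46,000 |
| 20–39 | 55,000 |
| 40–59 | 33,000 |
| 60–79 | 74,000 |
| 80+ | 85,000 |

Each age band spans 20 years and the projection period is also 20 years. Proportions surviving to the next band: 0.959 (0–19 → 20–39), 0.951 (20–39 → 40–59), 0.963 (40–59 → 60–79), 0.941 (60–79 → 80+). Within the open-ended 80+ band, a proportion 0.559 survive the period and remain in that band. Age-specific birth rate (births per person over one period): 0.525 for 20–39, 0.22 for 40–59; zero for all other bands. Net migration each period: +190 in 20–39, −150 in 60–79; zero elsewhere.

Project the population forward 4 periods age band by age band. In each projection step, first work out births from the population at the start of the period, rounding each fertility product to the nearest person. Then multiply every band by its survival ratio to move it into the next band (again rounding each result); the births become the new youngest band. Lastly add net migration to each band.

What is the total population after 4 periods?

209384

Numbering the groups 1..5 from youngest to oldest:
[period 1]
Births: 55000 × 0.525 = 28875  |  33000 × 0.22 = 7260 → total 36135
Group 2: 46000 × 0.959 = 44114
Group 3: 55000 × 0.951 = 52305
Group 4: 33000 × 0.963 = 31779
Group 5: 74000 × 0.941 + 85000 × 0.559 = 69634 + 47515 = 117149
Net migration: Group 2 + 190 → 44304; Group 4 − 150 → 31629
Giving 36135 / 44304 / 52305 / 31629 / 117149.
[period 2]
Births: 44304 × 0.525 = 23260  |  52305 × 0.22 = 11507 → total 34767
Group 2: 36135 × 0.959 = 34653
Group 3: 44304 × 0.951 = 42133
Group 4: 52305 × 0.963 = 50370
Group 5: 31629 × 0.941 + 117149 × 0.559 = 29763 + 65486 = 95249
Net migration: Group 2 + 190 → 34843; Group 4 − 150 → 50220
Giving 34767 / 34843 / 42133 / 50220 / 95249.
[period 3]
Births: 34843 × 0.525 = 18293  |  42133 × 0.22 = 9269 → total 27562
Group 2: 34767 × 0.959 = 33342
Group 3: 34843 × 0.951 = 33136
Group 4: 42133 × 0.963 = 40574
Group 5: 50220 × 0.941 + 95249 × 0.559 = 47257 + 53244 = 100501
Net migration: Group 2 + 190 → 33532; Group 4 − 150 → 40424
Giving 27562 / 33532 / 33136 / 40424 / 100501.
[period 4]
Births: 33532 × 0.525 = 17604  |  33136 × 0.22 = 7290 → total 24894
Group 2: 27562 × 0.959 = 26432
Group 3: 33532 × 0.951 = 31889
Group 4: 33136 × 0.963 = 31910
Group 5: 40424 × 0.941 + 100501 × 0.559 = 38039 + 56180 = 94219
Net migration: Group 2 + 190 → 26622; Group 4 − 150 → 31760
Giving 24894 / 26622 / 31889 / 31760 / 94219.
Total after period 4: 24894 + 26622 + 31889 + 31760 + 94219 = 209384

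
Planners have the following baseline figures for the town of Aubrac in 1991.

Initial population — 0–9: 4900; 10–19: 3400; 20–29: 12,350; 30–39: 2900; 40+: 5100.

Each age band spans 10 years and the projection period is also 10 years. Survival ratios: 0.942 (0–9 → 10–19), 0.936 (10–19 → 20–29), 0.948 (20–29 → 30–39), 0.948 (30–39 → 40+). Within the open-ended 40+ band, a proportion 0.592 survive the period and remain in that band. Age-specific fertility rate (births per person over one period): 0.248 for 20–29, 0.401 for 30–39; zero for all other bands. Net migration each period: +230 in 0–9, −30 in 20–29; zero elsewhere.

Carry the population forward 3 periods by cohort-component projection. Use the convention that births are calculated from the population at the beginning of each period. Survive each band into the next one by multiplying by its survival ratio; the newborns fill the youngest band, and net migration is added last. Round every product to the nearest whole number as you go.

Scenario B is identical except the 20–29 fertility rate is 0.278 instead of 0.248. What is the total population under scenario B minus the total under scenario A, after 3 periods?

Numbering the bands 1..5 from youngest to oldest:
After projecting period 1:
Births: 12350 × 0.248 = 3063 ; 2900 × 0.401 = 1163 — total 4226
Band 2: 4900 × 0.942 = 4616
Band 3: 3400 × 0.936 = 3182
Band 4: 12350 × 0.948 = 11708
Band 5: 2900 × 0.948 + 5100 × 0.592 = 2749 + 3019 = 5768
Net migration: Band 1 + 230 → 4456; Band 3 − 30 → 3152
→ [4456, 4616, 3152, 11708, 5768]
After projecting period 2:
Births: 3152 × 0.248 = 782 ; 11708 × 0.401 = 4695 — total 5477
Band 2: 4456 × 0.942 = 4198
Band 3: 4616 × 0.936 = 4321
Band 4: 3152 × 0.948 = 2988
Band 5: 11708 × 0.948 + 5768 × 0.592 = 11099 + 3415 = 14514
Net migration: Band 1 + 230 → 5707; Band 3 − 30 → 4291
→ [5707, 4198, 4291, 2988, 14514]
After projecting period 3:
Births: 4291 × 0.248 = 1064 ; 2988 × 0.401 = 1198 — total 2262
Band 2: 5707 × 0.942 = 5376
Band 3: 4198 × 0.936 = 3929
Band 4: 4291 × 0.948 = 4068
Band 5: 2988 × 0.948 + 14514 × 0.592 = 2833 + 8592 = 11425
Net migration: Band 1 + 230 → 2492; Band 3 − 30 → 3899
→ [2492, 5376, 3899, 4068, 11425]
Scenario A total after 3 periods: 27260
Scenario B projection —
After projecting period 1:
Births: 12350 × 0.278 = 3433 ; 2900 × 0.401 = 1163 — total 4596
Band 2: 4900 × 0.942 = 4616
Band 3: 3400 × 0.936 = 3182
Band 4: 12350 × 0.948 = 11708
Band 5: 2900 × 0.948 + 5100 × 0.592 = 2749 + 3019 = 5768
Net migration: Band 1 + 230 → 4826; Band 3 − 30 → 3152
→ [4826, 4616, 3152, 11708, 5768]
After projecting period 2:
Births: 3152 × 0.278 = 876 ; 11708 × 0.401 = 4695 — total 5571
Band 2: 4826 × 0.942 = 4546
Band 3: 4616 × 0.936 = 4321
Band 4: 3152 × 0.948 = 2988
Band 5: 11708 × 0.948 + 5768 × 0.592 = 11099 + 3415 = 14514
Net migration: Band 1 + 230 → 5801; Band 3 − 30 → 4291
→ [5801, 4546, 4291, 2988, 14514]
After projecting period 3:
Births: 4291 × 0.278 = 1193 ; 2988 × 0.401 = 1198 — total 2391
Band 2: 5801 × 0.942 = 5465
Band 3: 4546 × 0.936 = 4255
Band 4: 4291 × 0.948 = 4068
Band 5: 2988 × 0.948 + 14514 × 0.592 = 2833 + 8592 = 11425
Net migration: Band 1 + 230 → 2621; Band 3 − 30 → 4225
→ [2621, 5465, 4225, 4068, 11425]
Scenario B total after 3 periods: 27804
Difference B − A = 27804 − 27260 = 544

544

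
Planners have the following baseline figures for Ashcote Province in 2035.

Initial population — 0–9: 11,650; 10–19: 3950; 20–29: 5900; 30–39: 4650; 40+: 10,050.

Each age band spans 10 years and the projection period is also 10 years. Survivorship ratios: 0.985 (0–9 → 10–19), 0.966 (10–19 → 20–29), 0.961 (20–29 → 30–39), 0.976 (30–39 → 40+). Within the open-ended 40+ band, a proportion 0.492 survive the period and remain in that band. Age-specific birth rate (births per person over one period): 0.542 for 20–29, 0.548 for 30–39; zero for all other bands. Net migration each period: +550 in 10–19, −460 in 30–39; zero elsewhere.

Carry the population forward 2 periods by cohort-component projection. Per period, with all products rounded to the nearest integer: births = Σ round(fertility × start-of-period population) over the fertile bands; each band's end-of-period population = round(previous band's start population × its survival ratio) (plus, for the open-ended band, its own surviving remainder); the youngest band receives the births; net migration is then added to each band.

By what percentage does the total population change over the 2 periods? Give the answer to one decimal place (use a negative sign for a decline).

-1.4

Numbering the groups 1..5 from youngest to oldest:
After projecting period 1:
Births: 5900 × 0.542 = 3198 ; 4650 × 0.548 = 2548 — total 5746
Group 2: 11650 × 0.985 = 11475
Group 3: 3950 × 0.966 = 3816
Group 4: 5900 × 0.961 = 5670
Group 5: 4650 × 0.976 + 10050 × 0.492 = 4538 + 4945 = 9483
Net migration: Group 2 + 550 → 12025; Group 4 − 460 → 5210
→ [5746, 12025, 3816, 5210, 9483]
After projecting period 2:
Births: 3816 × 0.542 = 2068 ; 5210 × 0.548 = 2855 — total 4923
Group 2: 5746 × 0.985 = 5660
Group 3: 12025 × 0.966 = 11616
Group 4: 3816 × 0.961 = 3667
Group 5: 5210 × 0.976 + 9483 × 0.492 = 5085 + 4666 = 9751
Net migration: Group 2 + 550 → 6210; Group 4 − 460 → 3207
→ [4923, 6210, 11616, 3207, 9751]
Total: 36200 → 35707; change = -493; percentage change = -1.4%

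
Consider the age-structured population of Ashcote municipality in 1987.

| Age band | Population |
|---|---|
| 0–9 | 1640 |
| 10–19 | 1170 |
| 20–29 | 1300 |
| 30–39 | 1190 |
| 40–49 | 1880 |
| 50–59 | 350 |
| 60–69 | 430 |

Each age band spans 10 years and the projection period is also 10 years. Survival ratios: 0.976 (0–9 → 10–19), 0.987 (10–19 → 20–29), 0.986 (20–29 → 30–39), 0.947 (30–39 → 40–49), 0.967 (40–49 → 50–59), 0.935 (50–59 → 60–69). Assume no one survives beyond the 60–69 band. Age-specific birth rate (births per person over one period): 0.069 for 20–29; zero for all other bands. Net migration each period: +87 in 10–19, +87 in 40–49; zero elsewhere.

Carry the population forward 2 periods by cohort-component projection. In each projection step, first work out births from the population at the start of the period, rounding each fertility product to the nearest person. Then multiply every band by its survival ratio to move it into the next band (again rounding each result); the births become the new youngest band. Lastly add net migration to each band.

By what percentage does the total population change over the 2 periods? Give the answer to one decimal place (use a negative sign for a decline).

-9.1

[period 1]
Births: 1300 * 0.069 = 90
10–19: 1640 * 0.976 = 1601
20–29: 1170 * 0.987 = 1155
30–39: 1300 * 0.986 = 1282
40–49: 1190 * 0.947 = 1127
50–59: 1880 * 0.967 = 1818
60–69: 350 * 0.935 = 327
Net migration: 10–19 + 87 → 1688; 40–49 + 87 → 1214
→ [90, 1688, 1155, 1282, 1214, 1818, 327]
[period 2]
Births: 1155 * 0.069 = 80
10–19: 90 * 0.976 = 88
20–29: 1688 * 0.987 = 1666
30–39: 1155 * 0.986 = 1139
40–49: 1282 * 0.947 = 1214
50–59: 1214 * 0.967 = 1174
60–69: 1818 * 0.935 = 1700
Net migration: 10–19 + 87 → 175; 40–49 + 87 → 1301
→ [80, 175, 1666, 1139, 1301, 1174, 1700]
Total: 7960 → 7235; change = -725; percentage change = -9.1%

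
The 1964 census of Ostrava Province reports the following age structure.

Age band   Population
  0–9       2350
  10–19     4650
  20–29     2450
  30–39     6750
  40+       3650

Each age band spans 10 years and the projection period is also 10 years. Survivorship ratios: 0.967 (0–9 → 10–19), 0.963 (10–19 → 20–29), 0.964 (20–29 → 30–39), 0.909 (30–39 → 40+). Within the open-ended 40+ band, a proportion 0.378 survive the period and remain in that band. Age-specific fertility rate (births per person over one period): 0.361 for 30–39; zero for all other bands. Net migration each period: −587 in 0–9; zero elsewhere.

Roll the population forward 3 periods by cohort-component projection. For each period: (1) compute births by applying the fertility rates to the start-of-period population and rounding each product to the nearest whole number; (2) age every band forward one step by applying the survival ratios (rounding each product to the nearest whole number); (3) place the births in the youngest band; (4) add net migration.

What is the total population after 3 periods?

10869

After projecting period 1:
Births: 6750 × 0.361 = 2437
10–19: 2350 × 0.967 = 2272
20–29: 4650 × 0.963 = 4478
30–39: 2450 × 0.964 = 2362
40+: 6750 × 0.909 + 3650 × 0.378 = 6136 + 1380 = 7516
Net migration: 0–9 − 587 → 1850
→ [1850, 2272, 4478, 2362, 7516]
After projecting period 2:
Births: 2362 × 0.361 = 853
10–19: 1850 × 0.967 = 1789
20–29: 2272 × 0.963 = 2188
30–39: 4478 × 0.964 = 4317
40+: 2362 × 0.909 + 7516 × 0.378 = 2147 + 2841 = 4988
Net migration: 0–9 − 587 → 266
→ [266, 1789, 2188, 4317, 4988]
After projecting period 3:
Births: 4317 × 0.361 = 1558
10–19: 266 × 0.967 = 257
20–29: 1789 × 0.963 = 1723
30–39: 2188 × 0.964 = 2109
40+: 4317 × 0.909 + 4988 × 0.378 = 3924 + 1885 = 5809
Net migration: 0–9 − 587 → 971
→ [971, 257, 1723, 2109, 5809]
Total after period 3: 971 + 257 + 1723 + 2109 + 5809 = 10869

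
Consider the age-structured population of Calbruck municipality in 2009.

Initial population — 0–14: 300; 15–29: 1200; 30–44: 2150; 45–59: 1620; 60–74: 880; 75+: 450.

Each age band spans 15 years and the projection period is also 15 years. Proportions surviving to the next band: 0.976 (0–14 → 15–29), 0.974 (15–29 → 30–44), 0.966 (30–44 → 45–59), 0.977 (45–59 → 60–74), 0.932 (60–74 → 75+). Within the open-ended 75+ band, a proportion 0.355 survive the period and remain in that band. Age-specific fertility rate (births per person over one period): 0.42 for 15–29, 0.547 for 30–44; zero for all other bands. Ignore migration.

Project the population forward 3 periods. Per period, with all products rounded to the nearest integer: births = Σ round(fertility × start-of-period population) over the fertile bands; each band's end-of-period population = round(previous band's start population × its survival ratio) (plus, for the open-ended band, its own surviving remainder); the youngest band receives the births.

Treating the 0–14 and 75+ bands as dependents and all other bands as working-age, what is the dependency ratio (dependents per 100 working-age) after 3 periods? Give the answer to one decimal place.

Period 1.
Births: 1200 × 0.42 = 504 ; 2150 × 0.547 = 1176 → total 1680
15–29: 300 × 0.976 = 293
30–44: 1200 × 0.974 = 1169
45–59: 2150 × 0.966 = 2077
60–74: 1620 × 0.977 = 1583
75+: 880 × 0.932 + 450 × 0.355 = 820 + 160 = 980
→ [1680, 293, 1169, 2077, 1583, 980]
Period 2.
Births: 293 × 0.42 = 123 ; 1169 × 0.547 = 639 → total 762
15–29: 1680 × 0.976 = 1640
30–44: 293 × 0.974 = 285
45–59: 1169 × 0.966 = 1129
60–74: 2077 × 0.977 = 2029
75+: 1583 × 0.932 + 980 × 0.355 = 1475 + 348 = 1823
→ [762, 1640, 285, 1129, 2029, 1823]
Period 3.
Births: 1640 × 0.42 = 689 ; 285 × 0.547 = 156 → total 845
15–29: 762 × 0.976 = 744
30–44: 1640 × 0.974 = 1597
45–59: 285 × 0.966 = 275
60–74: 1129 × 0.977 = 1103
75+: 2029 × 0.932 + 1823 × 0.355 = 1891 + 647 = 2538
→ [845, 744, 1597, 275, 1103, 2538]
Dependents (band 0–14 + band 75+) = 845 + 2538 = 3383; working-age = 3719; ratio = 3383/3719 × 100 = 91.0

91.0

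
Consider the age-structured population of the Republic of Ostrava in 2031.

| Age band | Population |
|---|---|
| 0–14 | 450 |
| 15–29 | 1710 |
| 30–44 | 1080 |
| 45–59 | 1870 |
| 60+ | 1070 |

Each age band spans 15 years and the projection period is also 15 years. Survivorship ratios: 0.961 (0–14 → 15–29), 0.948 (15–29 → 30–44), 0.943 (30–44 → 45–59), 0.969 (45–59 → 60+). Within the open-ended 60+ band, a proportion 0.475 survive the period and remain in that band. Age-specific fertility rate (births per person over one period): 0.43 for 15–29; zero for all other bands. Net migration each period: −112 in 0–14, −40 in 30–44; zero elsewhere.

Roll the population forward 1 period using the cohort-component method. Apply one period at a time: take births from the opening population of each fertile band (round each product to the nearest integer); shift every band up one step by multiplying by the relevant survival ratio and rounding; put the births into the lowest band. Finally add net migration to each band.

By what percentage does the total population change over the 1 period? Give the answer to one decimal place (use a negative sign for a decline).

Call the bands 1 to 5, youngest first.
Period 1:
Births: 1710 * 0.43 = 735
Band 2: 450 * 0.961 = 432
Band 3: 1710 * 0.948 = 1621
Band 4: 1080 * 0.943 = 1018
Band 5: 1870 * 0.969 + 1070 * 0.475 = 1812 + 508 = 2320
Net migration: Band 1 − 112 → 623; Band 3 − 40 → 1581
End of period: [623, 432, 1581, 1018, 2320]
Total: 6180 → 5974; change = -206; percentage change = -3.3%

-3.3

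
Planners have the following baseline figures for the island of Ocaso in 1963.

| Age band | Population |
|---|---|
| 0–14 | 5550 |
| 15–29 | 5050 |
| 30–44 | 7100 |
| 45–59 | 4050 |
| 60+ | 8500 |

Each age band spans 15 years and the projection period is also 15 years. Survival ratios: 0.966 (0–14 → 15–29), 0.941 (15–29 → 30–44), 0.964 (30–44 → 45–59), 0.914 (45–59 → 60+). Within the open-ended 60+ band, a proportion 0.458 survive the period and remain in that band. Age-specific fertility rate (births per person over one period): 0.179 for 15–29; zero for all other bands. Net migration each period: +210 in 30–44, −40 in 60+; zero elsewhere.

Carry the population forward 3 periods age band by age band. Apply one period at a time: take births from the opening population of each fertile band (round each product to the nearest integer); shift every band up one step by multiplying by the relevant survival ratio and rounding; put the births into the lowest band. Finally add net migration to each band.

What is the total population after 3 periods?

15943

After projecting period 1:
Births: 5050 × 0.179 = 904
15–29: 5550 × 0.966 = 5361
30–44: 5050 × 0.941 = 4752
45–59: 7100 × 0.964 = 6844
60+: 4050 × 0.914 + 8500 × 0.458 = 3702 + 3893 = 7595
Net migration: 30–44 + 210 → 4962; 60+ − 40 → 7555
→ [904, 5361, 4962, 6844, 7555]
After projecting period 2:
Births: 5361 × 0.179 = 960
15–29: 904 × 0.966 = 873
30–44: 5361 × 0.941 = 5045
45–59: 4962 × 0.964 = 4783
60+: 6844 × 0.914 + 7555 × 0.458 = 6255 + 3460 = 9715
Net migration: 30–44 + 210 → 5255; 60+ − 40 → 9675
→ [960, 873, 5255, 4783, 9675]
After projecting period 3:
Births: 873 × 0.179 = 156
15–29: 960 × 0.966 = 927
30–44: 873 × 0.941 = 821
45–59: 5255 × 0.964 = 5066
60+: 4783 × 0.914 + 9675 × 0.458 = 4372 + 4431 = 8803
Net migration: 30–44 + 210 → 1031; 60+ − 40 → 8763
→ [156, 927, 1031, 5066, 8763]
Total after period 3: 156 + 927 + 1031 + 5066 + 8763 = 15943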